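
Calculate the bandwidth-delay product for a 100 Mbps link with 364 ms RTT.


BDP = bandwidth * RTT
= 100 Mbps * 364 ms
= 100 * 1e6 * 364 / 1000 bits
= 36400000 bits
= 4550000 bytes
= 4443.3594 KB
BDP = 36400000 bits (4550000 bytes)


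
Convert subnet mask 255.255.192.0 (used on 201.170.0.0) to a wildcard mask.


Subnet mask: 255.255.192.0
Wildcard = 255.255.255.255 - subnet mask
255 - 255 = 0
255 - 255 = 0
255 - 192 = 63
255 - 0 = 255
Wildcard: 0.0.63.255


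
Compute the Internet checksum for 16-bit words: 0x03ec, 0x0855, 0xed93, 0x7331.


Sum all words (with carry folding):
+ 0x03ec = 0x03ec
+ 0x0855 = 0x0c41
+ 0xed93 = 0xf9d4
+ 0x7331 = 0x6d06
One's complement: ~0x6d06
Checksum = 0x92f9


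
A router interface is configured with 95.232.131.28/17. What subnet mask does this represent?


/17 means 17 network bits, 15 host bits
Binary: 11111111111111111000000000000000
Mask: 255.255.128.0


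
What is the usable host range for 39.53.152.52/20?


Network: 39.53.144.0
Broadcast: 39.53.159.255
First usable = network + 1
Last usable = broadcast - 1
Range: 39.53.144.1 to 39.53.159.254


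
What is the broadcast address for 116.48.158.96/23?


Network: 116.48.158.0/23
Host bits = 9
Set all host bits to 1:
Broadcast: 116.48.159.255


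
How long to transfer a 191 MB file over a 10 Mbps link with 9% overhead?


Effective throughput = 10 * (1 - 9/100) = 9.1 Mbps
File size in Mb = 191 * 8 = 1528 Mb
Time = 1528 / 9.1
Time = 167.9121 seconds


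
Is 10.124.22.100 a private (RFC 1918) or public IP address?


RFC 1918 private ranges:
  10.0.0.0/8 (10.0.0.0 - 10.255.255.255)
  172.16.0.0/12 (172.16.0.0 - 172.31.255.255)
  192.168.0.0/16 (192.168.0.0 - 192.168.255.255)
Private (in 10.0.0.0/8)


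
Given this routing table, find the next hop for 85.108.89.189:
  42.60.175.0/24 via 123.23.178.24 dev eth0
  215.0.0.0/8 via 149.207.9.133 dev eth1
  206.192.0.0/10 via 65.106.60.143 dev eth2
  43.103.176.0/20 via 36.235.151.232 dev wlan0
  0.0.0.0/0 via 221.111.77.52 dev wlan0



Longest prefix match for 85.108.89.189:
  /24 42.60.175.0: no
  /8 215.0.0.0: no
  /10 206.192.0.0: no
  /20 43.103.176.0: no
  /0 0.0.0.0: MATCH
Selected: next-hop 221.111.77.52 via wlan0 (matched /0)


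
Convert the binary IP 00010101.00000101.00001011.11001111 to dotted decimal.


00010101 = 21
00000101 = 5
00001011 = 11
11001111 = 207
IP: 21.5.11.207


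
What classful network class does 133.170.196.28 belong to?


First octet: 133
Binary: 10000101
10xxxxxx -> Class B (128-191)
Class B, default mask 255.255.0.0 (/16)


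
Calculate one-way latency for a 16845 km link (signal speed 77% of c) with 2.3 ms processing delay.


Speed = 0.77 * 3e5 km/s = 231000 km/s
Propagation delay = 16845 / 231000 = 0.0729 s = 72.9221 ms
Processing delay = 2.3 ms
Total one-way latency = 75.2221 ms


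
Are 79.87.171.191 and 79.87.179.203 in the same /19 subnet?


Mask: 255.255.224.0
79.87.171.191 AND mask = 79.87.160.0
79.87.179.203 AND mask = 79.87.160.0
Yes, same subnet (79.87.160.0)


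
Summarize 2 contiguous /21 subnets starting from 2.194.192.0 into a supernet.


Original prefix: /21
Number of subnets: 2 = 2^1
New prefix = 21 - 1 = 20
Supernet: 2.194.192.0/20


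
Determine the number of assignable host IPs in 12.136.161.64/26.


Host bits = 32 - 26 = 6
Total addresses = 2^6 = 64
Usable = total - 2 (network and broadcast)
Usable hosts: 62


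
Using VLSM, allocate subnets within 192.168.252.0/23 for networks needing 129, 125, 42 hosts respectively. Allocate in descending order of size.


129 hosts -> /24 (254 usable): 192.168.252.0/24
125 hosts -> /25 (126 usable): 192.168.253.0/25
42 hosts -> /26 (62 usable): 192.168.253.128/26
Allocation: 192.168.252.0/24 (129 hosts, 254 usable); 192.168.253.0/25 (125 hosts, 126 usable); 192.168.253.128/26 (42 hosts, 62 usable)


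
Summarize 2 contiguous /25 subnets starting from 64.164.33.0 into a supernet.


Original prefix: /25
Number of subnets: 2 = 2^1
New prefix = 25 - 1 = 24
Supernet: 64.164.33.0/24


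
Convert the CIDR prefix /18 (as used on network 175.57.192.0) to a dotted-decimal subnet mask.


/18 means 18 network bits, 14 host bits
Binary: 11111111111111111100000000000000
Mask: 255.255.192.0


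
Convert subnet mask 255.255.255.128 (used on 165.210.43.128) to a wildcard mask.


Subnet mask: 255.255.255.128
Wildcard = 255.255.255.255 - subnet mask
255 - 255 = 0
255 - 255 = 0
255 - 255 = 0
255 - 128 = 127
Wildcard: 0.0.0.127


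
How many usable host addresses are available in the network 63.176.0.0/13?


Host bits = 32 - 13 = 19
Total addresses = 2^19 = 524288
Usable = total - 2 (network and broadcast)
Usable hosts: 524286


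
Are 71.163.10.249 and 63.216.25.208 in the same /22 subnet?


Mask: 255.255.252.0
71.163.10.249 AND mask = 71.163.8.0
63.216.25.208 AND mask = 63.216.24.0
No, different subnets (71.163.8.0 vs 63.216.24.0)


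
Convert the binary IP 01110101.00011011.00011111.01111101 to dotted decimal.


01110101 = 117
00011011 = 27
00011111 = 31
01111101 = 125
IP: 117.27.31.125


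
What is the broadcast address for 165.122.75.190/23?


Network: 165.122.74.0/23
Host bits = 9
Set all host bits to 1:
Broadcast: 165.122.75.255


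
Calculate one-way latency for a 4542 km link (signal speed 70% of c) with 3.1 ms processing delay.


Speed = 0.7 * 3e5 km/s = 210000 km/s
Propagation delay = 4542 / 210000 = 0.0216 s = 21.6286 ms
Processing delay = 3.1 ms
Total one-way latency = 24.7286 ms


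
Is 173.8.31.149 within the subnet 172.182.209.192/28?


Subnet network: 172.182.209.192
Test IP AND mask: 173.8.31.144
No, 173.8.31.149 is not in 172.182.209.192/28


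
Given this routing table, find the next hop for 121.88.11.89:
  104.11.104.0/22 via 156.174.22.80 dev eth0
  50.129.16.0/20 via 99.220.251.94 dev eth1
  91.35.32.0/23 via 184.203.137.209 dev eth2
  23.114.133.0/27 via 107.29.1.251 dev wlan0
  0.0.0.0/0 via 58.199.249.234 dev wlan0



Longest prefix match for 121.88.11.89:
  /22 104.11.104.0: no
  /20 50.129.16.0: no
  /23 91.35.32.0: no
  /27 23.114.133.0: no
  /0 0.0.0.0: MATCH
Selected: next-hop 58.199.249.234 via wlan0 (matched /0)


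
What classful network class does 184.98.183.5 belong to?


First octet: 184
Binary: 10111000
10xxxxxx -> Class B (128-191)
Class B, default mask 255.255.0.0 (/16)


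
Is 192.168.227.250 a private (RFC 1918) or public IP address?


RFC 1918 private ranges:
  10.0.0.0/8 (10.0.0.0 - 10.255.255.255)
  172.16.0.0/12 (172.16.0.0 - 172.31.255.255)
  192.168.0.0/16 (192.168.0.0 - 192.168.255.255)
Private (in 192.168.0.0/16)


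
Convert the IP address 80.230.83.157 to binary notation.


80 = 01010000
230 = 11100110
83 = 01010011
157 = 10011101
Binary: 01010000.11100110.01010011.10011101


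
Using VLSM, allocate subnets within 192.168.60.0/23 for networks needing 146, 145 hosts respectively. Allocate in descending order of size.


146 hosts -> /24 (254 usable): 192.168.60.0/24
145 hosts -> /24 (254 usable): 192.168.61.0/24
Allocation: 192.168.60.0/24 (146 hosts, 254 usable); 192.168.61.0/24 (145 hosts, 254 usable)


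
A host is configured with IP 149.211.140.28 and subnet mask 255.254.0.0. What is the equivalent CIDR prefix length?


Binary: 11111111.11111110.00000000.00000000
Count leading 1s
Prefix: /15


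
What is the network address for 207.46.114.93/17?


IP:   11001111.00101110.01110010.01011101
Mask: 11111111.11111111.10000000.00000000
AND operation:
Net:  11001111.00101110.00000000.00000000
Network: 207.46.0.0/17


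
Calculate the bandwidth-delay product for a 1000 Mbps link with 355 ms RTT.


BDP = bandwidth * RTT
= 1000 Mbps * 355 ms
= 1000 * 1e6 * 355 / 1000 bits
= 355000000 bits
= 44375000 bytes
= 43334.9609 KB
BDP = 355000000 bits (44375000 bytes)


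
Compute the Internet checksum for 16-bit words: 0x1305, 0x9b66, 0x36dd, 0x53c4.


Sum all words (with carry folding):
+ 0x1305 = 0x1305
+ 0x9b66 = 0xae6b
+ 0x36dd = 0xe548
+ 0x53c4 = 0x390d
One's complement: ~0x390d
Checksum = 0xc6f2


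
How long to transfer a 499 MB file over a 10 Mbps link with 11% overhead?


Effective throughput = 10 * (1 - 11/100) = 8.9 Mbps
File size in Mb = 499 * 8 = 3992 Mb
Time = 3992 / 8.9
Time = 448.5393 seconds


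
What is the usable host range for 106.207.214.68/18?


Network: 106.207.192.0
Broadcast: 106.207.255.255
First usable = network + 1
Last usable = broadcast - 1
Range: 106.207.192.1 to 106.207.255.254


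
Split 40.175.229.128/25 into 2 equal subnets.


New prefix = 25 + 1 = 26
Each subnet has 64 addresses
  40.175.229.128/26
  40.175.229.192/26
Subnets: 40.175.229.128/26, 40.175.229.192/26


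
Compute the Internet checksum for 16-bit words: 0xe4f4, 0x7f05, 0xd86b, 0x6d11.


Sum all words (with carry folding):
+ 0xe4f4 = 0xe4f4
+ 0x7f05 = 0x63fa
+ 0xd86b = 0x3c66
+ 0x6d11 = 0xa977
One's complement: ~0xa977
Checksum = 0x5688


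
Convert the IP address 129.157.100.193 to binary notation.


129 = 10000001
157 = 10011101
100 = 01100100
193 = 11000001
Binary: 10000001.10011101.01100100.11000001


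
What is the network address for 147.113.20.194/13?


IP:   10010011.01110001.00010100.11000010
Mask: 11111111.11111000.00000000.00000000
AND operation:
Net:  10010011.01110000.00000000.00000000
Network: 147.112.0.0/13


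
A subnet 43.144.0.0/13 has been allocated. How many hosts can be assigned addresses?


Host bits = 32 - 13 = 19
Total addresses = 2^19 = 524288
Usable = total - 2 (network and broadcast)
Usable hosts: 524286


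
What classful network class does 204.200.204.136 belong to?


First octet: 204
Binary: 11001100
110xxxxx -> Class C (192-223)
Class C, default mask 255.255.255.0 (/24)


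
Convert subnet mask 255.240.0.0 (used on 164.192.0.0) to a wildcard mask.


Subnet mask: 255.240.0.0
Wildcard = 255.255.255.255 - subnet mask
255 - 255 = 0
255 - 240 = 15
255 - 0 = 255
255 - 0 = 255
Wildcard: 0.15.255.255


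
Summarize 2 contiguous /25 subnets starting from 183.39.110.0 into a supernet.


Original prefix: /25
Number of subnets: 2 = 2^1
New prefix = 25 - 1 = 24
Supernet: 183.39.110.0/24


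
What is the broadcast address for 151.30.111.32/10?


Network: 151.0.0.0/10
Host bits = 22
Set all host bits to 1:
Broadcast: 151.63.255.255


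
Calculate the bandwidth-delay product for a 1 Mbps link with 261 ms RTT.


BDP = bandwidth * RTT
= 1 Mbps * 261 ms
= 1 * 1e6 * 261 / 1000 bits
= 261000 bits
= 32625 bytes
= 31.8604 KB
BDP = 261000 bits (32625 bytes)


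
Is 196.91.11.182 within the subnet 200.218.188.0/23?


Subnet network: 200.218.188.0
Test IP AND mask: 196.91.10.0
No, 196.91.11.182 is not in 200.218.188.0/23


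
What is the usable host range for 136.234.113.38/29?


Network: 136.234.113.32
Broadcast: 136.234.113.39
First usable = network + 1
Last usable = broadcast - 1
Range: 136.234.113.33 to 136.234.113.38


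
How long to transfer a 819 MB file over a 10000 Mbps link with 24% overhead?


Effective throughput = 10000 * (1 - 24/100) = 7600 Mbps
File size in Mb = 819 * 8 = 6552 Mb
Time = 6552 / 7600
Time = 0.8621 seconds


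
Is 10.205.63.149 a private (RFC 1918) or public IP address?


RFC 1918 private ranges:
  10.0.0.0/8 (10.0.0.0 - 10.255.255.255)
  172.16.0.0/12 (172.16.0.0 - 172.31.255.255)
  192.168.0.0/16 (192.168.0.0 - 192.168.255.255)
Private (in 10.0.0.0/8)


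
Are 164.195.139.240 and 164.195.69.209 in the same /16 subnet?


Mask: 255.255.0.0
164.195.139.240 AND mask = 164.195.0.0
164.195.69.209 AND mask = 164.195.0.0
Yes, same subnet (164.195.0.0)


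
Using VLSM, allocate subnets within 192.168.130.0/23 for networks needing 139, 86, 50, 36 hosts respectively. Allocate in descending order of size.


139 hosts -> /24 (254 usable): 192.168.130.0/24
86 hosts -> /25 (126 usable): 192.168.131.0/25
50 hosts -> /26 (62 usable): 192.168.131.128/26
36 hosts -> /26 (62 usable): 192.168.131.192/26
Allocation: 192.168.130.0/24 (139 hosts, 254 usable); 192.168.131.0/25 (86 hosts, 126 usable); 192.168.131.128/26 (50 hosts, 62 usable); 192.168.131.192/26 (36 hosts, 62 usable)


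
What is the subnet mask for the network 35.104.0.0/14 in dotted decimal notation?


/14 means 14 network bits, 18 host bits
Binary: 11111111111111000000000000000000
Mask: 255.252.0.0


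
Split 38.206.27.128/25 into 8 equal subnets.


New prefix = 25 + 3 = 28
Each subnet has 16 addresses
  38.206.27.128/28
  38.206.27.144/28
  38.206.27.160/28
  38.206.27.176/28
  38.206.27.192/28
  38.206.27.208/28
  38.206.27.224/28
  38.206.27.240/28
Subnets: 38.206.27.128/28, 38.206.27.144/28, 38.206.27.160/28, 38.206.27.176/28, 38.206.27.192/28, 38.206.27.208/28, 38.206.27.224/28, 38.206.27.240/28


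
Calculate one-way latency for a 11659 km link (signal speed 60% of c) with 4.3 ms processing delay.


Speed = 0.6 * 3e5 km/s = 180000 km/s
Propagation delay = 11659 / 180000 = 0.0648 s = 64.7722 ms
Processing delay = 4.3 ms
Total one-way latency = 69.0722 ms


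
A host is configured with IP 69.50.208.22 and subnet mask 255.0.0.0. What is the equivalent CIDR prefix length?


Binary: 11111111.00000000.00000000.00000000
Count leading 1s
Prefix: /8


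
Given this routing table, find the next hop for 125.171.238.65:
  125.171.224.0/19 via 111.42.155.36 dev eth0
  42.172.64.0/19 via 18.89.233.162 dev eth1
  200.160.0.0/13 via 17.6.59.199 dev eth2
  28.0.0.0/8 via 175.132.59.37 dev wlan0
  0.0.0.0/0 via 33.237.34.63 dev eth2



Longest prefix match for 125.171.238.65:
  /19 125.171.224.0: MATCH
  /19 42.172.64.0: no
  /13 200.160.0.0: no
  /8 28.0.0.0: no
  /0 0.0.0.0: MATCH
Selected: next-hop 111.42.155.36 via eth0 (matched /19)


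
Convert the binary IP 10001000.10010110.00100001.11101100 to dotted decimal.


10001000 = 136
10010110 = 150
00100001 = 33
11101100 = 236
IP: 136.150.33.236


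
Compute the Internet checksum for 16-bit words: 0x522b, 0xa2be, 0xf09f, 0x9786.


Sum all words (with carry folding):
+ 0x522b = 0x522b
+ 0xa2be = 0xf4e9
+ 0xf09f = 0xe589
+ 0x9786 = 0x7d10
One's complement: ~0x7d10
Checksum = 0x82ef


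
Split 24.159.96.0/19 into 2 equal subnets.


New prefix = 19 + 1 = 20
Each subnet has 4096 addresses
  24.159.96.0/20
  24.159.112.0/20
Subnets: 24.159.96.0/20, 24.159.112.0/20


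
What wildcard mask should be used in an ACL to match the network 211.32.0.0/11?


Subnet mask: 255.224.0.0
Wildcard = 255.255.255.255 - subnet mask
255 - 255 = 0
255 - 224 = 31
255 - 0 = 255
255 - 0 = 255
Wildcard: 0.31.255.255


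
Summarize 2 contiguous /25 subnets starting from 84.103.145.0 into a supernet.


Original prefix: /25
Number of subnets: 2 = 2^1
New prefix = 25 - 1 = 24
Supernet: 84.103.145.0/24


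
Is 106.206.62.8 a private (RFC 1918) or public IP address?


RFC 1918 private ranges:
  10.0.0.0/8 (10.0.0.0 - 10.255.255.255)
  172.16.0.0/12 (172.16.0.0 - 172.31.255.255)
  192.168.0.0/16 (192.168.0.0 - 192.168.255.255)
Public (not in any RFC 1918 range)


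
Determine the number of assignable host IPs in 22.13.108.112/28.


Host bits = 32 - 28 = 4
Total addresses = 2^4 = 16
Usable = total - 2 (network and broadcast)
Usable hosts: 14


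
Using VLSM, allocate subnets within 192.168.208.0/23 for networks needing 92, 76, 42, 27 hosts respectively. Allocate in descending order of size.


92 hosts -> /25 (126 usable): 192.168.208.0/25
76 hosts -> /25 (126 usable): 192.168.208.128/25
42 hosts -> /26 (62 usable): 192.168.209.0/26
27 hosts -> /27 (30 usable): 192.168.209.64/27
Allocation: 192.168.208.0/25 (92 hosts, 126 usable); 192.168.208.128/25 (76 hosts, 126 usable); 192.168.209.0/26 (42 hosts, 62 usable); 192.168.209.64/27 (27 hosts, 30 usable)


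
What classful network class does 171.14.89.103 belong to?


First octet: 171
Binary: 10101011
10xxxxxx -> Class B (128-191)
Class B, default mask 255.255.0.0 (/16)


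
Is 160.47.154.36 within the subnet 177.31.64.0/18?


Subnet network: 177.31.64.0
Test IP AND mask: 160.47.128.0
No, 160.47.154.36 is not in 177.31.64.0/18


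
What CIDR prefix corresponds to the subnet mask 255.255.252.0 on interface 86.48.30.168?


Binary: 11111111.11111111.11111100.00000000
Count leading 1s
Prefix: /22


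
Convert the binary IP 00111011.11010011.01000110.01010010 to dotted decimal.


00111011 = 59
11010011 = 211
01000110 = 70
01010010 = 82
IP: 59.211.70.82


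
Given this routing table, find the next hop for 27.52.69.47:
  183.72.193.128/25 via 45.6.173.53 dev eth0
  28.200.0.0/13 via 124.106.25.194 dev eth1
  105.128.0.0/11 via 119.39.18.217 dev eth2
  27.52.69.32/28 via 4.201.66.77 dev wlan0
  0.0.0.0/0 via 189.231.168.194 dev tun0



Longest prefix match for 27.52.69.47:
  /25 183.72.193.128: no
  /13 28.200.0.0: no
  /11 105.128.0.0: no
  /28 27.52.69.32: MATCH
  /0 0.0.0.0: MATCH
Selected: next-hop 4.201.66.77 via wlan0 (matched /28)


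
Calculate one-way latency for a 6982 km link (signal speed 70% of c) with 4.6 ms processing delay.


Speed = 0.7 * 3e5 km/s = 210000 km/s
Propagation delay = 6982 / 210000 = 0.0332 s = 33.2476 ms
Processing delay = 4.6 ms
Total one-way latency = 37.8476 ms


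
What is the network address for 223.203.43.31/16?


IP:   11011111.11001011.00101011.00011111
Mask: 11111111.11111111.00000000.00000000
AND operation:
Net:  11011111.11001011.00000000.00000000
Network: 223.203.0.0/16


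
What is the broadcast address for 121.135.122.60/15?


Network: 121.134.0.0/15
Host bits = 17
Set all host bits to 1:
Broadcast: 121.135.255.255


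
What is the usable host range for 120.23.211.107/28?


Network: 120.23.211.96
Broadcast: 120.23.211.111
First usable = network + 1
Last usable = broadcast - 1
Range: 120.23.211.97 to 120.23.211.110


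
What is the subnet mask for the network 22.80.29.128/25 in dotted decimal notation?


/25 means 25 network bits, 7 host bits
Binary: 11111111111111111111111110000000
Mask: 255.255.255.128


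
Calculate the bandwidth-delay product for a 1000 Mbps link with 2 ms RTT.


BDP = bandwidth * RTT
= 1000 Mbps * 2 ms
= 1000 * 1e6 * 2 / 1000 bits
= 2000000 bits
= 250000 bytes
= 244.1406 KB
BDP = 2000000 bits (250000 bytes)


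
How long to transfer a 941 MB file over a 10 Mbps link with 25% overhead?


Effective throughput = 10 * (1 - 25/100) = 7.5 Mbps
File size in Mb = 941 * 8 = 7528 Mb
Time = 7528 / 7.5
Time = 1003.7333 seconds


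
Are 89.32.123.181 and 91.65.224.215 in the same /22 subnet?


Mask: 255.255.252.0
89.32.123.181 AND mask = 89.32.120.0
91.65.224.215 AND mask = 91.65.224.0
No, different subnets (89.32.120.0 vs 91.65.224.0)


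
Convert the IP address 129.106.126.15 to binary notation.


129 = 10000001
106 = 01101010
126 = 01111110
15 = 00001111
Binary: 10000001.01101010.01111110.00001111


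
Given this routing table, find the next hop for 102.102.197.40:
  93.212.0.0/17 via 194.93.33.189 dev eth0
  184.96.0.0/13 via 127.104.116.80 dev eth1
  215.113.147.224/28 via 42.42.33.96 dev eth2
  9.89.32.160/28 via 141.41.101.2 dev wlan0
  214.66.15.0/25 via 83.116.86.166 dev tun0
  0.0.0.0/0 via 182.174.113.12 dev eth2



Longest prefix match for 102.102.197.40:
  /17 93.212.0.0: no
  /13 184.96.0.0: no
  /28 215.113.147.224: no
  /28 9.89.32.160: no
  /25 214.66.15.0: no
  /0 0.0.0.0: MATCH
Selected: next-hop 182.174.113.12 via eth2 (matched /0)


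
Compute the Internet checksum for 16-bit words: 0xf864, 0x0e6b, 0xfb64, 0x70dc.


Sum all words (with carry folding):
+ 0xf864 = 0xf864
+ 0x0e6b = 0x06d0
+ 0xfb64 = 0x0235
+ 0x70dc = 0x7311
One's complement: ~0x7311
Checksum = 0x8cee


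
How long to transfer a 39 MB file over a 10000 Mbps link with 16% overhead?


Effective throughput = 10000 * (1 - 16/100) = 8400 Mbps
File size in Mb = 39 * 8 = 312 Mb
Time = 312 / 8400
Time = 0.0371 seconds


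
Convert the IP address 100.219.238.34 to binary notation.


100 = 01100100
219 = 11011011
238 = 11101110
34 = 00100010
Binary: 01100100.11011011.11101110.00100010


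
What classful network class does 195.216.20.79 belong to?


First octet: 195
Binary: 11000011
110xxxxx -> Class C (192-223)
Class C, default mask 255.255.255.0 (/24)


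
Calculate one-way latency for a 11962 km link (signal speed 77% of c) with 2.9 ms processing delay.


Speed = 0.77 * 3e5 km/s = 231000 km/s
Propagation delay = 11962 / 231000 = 0.0518 s = 51.7835 ms
Processing delay = 2.9 ms
Total one-way latency = 54.6835 ms


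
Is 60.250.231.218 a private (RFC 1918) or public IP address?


RFC 1918 private ranges:
  10.0.0.0/8 (10.0.0.0 - 10.255.255.255)
  172.16.0.0/12 (172.16.0.0 - 172.31.255.255)
  192.168.0.0/16 (192.168.0.0 - 192.168.255.255)
Public (not in any RFC 1918 range)


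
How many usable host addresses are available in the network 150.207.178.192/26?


Host bits = 32 - 26 = 6
Total addresses = 2^6 = 64
Usable = total - 2 (network and broadcast)
Usable hosts: 62


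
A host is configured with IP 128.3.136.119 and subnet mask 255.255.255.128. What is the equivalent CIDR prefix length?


Binary: 11111111.11111111.11111111.10000000
Count leading 1s
Prefix: /25


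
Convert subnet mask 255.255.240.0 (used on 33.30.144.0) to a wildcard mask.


Subnet mask: 255.255.240.0
Wildcard = 255.255.255.255 - subnet mask
255 - 255 = 0
255 - 255 = 0
255 - 240 = 15
255 - 0 = 255
Wildcard: 0.0.15.255


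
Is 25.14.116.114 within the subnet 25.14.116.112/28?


Subnet network: 25.14.116.112
Test IP AND mask: 25.14.116.112
Yes, 25.14.116.114 is in 25.14.116.112/28


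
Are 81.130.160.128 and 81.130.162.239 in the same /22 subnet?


Mask: 255.255.252.0
81.130.160.128 AND mask = 81.130.160.0
81.130.162.239 AND mask = 81.130.160.0
Yes, same subnet (81.130.160.0)


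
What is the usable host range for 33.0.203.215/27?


Network: 33.0.203.192
Broadcast: 33.0.203.223
First usable = network + 1
Last usable = broadcast - 1
Range: 33.0.203.193 to 33.0.203.222


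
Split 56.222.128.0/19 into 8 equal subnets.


New prefix = 19 + 3 = 22
Each subnet has 1024 addresses
  56.222.128.0/22
  56.222.132.0/22
  56.222.136.0/22
  56.222.140.0/22
  56.222.144.0/22
  56.222.148.0/22
  56.222.152.0/22
  56.222.156.0/22
Subnets: 56.222.128.0/22, 56.222.132.0/22, 56.222.136.0/22, 56.222.140.0/22, 56.222.144.0/22, 56.222.148.0/22, 56.222.152.0/22, 56.222.156.0/22


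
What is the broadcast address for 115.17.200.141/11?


Network: 115.0.0.0/11
Host bits = 21
Set all host bits to 1:
Broadcast: 115.31.255.255


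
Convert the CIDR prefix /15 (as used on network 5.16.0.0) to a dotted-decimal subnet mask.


/15 means 15 network bits, 17 host bits
Binary: 11111111111111100000000000000000
Mask: 255.254.0.0


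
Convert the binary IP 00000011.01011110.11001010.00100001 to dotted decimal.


00000011 = 3
01011110 = 94
11001010 = 202
00100001 = 33
IP: 3.94.202.33


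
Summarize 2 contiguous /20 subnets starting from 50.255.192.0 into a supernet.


Original prefix: /20
Number of subnets: 2 = 2^1
New prefix = 20 - 1 = 19
Supernet: 50.255.192.0/19


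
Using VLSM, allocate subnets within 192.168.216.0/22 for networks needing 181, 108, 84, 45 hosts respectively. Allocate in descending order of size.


181 hosts -> /24 (254 usable): 192.168.216.0/24
108 hosts -> /25 (126 usable): 192.168.217.0/25
84 hosts -> /25 (126 usable): 192.168.217.128/25
45 hosts -> /26 (62 usable): 192.168.218.0/26
Allocation: 192.168.216.0/24 (181 hosts, 254 usable); 192.168.217.0/25 (108 hosts, 126 usable); 192.168.217.128/25 (84 hosts, 126 usable); 192.168.218.0/26 (45 hosts, 62 usable)


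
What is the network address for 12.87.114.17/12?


IP:   00001100.01010111.01110010.00010001
Mask: 11111111.11110000.00000000.00000000
AND operation:
Net:  00001100.01010000.00000000.00000000
Network: 12.80.0.0/12


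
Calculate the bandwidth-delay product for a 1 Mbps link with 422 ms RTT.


BDP = bandwidth * RTT
= 1 Mbps * 422 ms
= 1 * 1e6 * 422 / 1000 bits
= 422000 bits
= 52750 bytes
= 51.5137 KB
BDP = 422000 bits (52750 bytes)


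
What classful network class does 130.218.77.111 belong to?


First octet: 130
Binary: 10000010
10xxxxxx -> Class B (128-191)
Class B, default mask 255.255.0.0 (/16)


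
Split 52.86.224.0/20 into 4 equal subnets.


New prefix = 20 + 2 = 22
Each subnet has 1024 addresses
  52.86.224.0/22
  52.86.228.0/22
  52.86.232.0/22
  52.86.236.0/22
Subnets: 52.86.224.0/22, 52.86.228.0/22, 52.86.232.0/22, 52.86.236.0/22


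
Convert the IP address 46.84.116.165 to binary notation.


46 = 00101110
84 = 01010100
116 = 01110100
165 = 10100101
Binary: 00101110.01010100.01110100.10100101


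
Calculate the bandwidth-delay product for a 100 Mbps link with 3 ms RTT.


BDP = bandwidth * RTT
= 100 Mbps * 3 ms
= 100 * 1e6 * 3 / 1000 bits
= 300000 bits
= 37500 bytes
= 36.6211 KB
BDP = 300000 bits (37500 bytes)


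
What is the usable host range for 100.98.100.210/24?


Network: 100.98.100.0
Broadcast: 100.98.100.255
First usable = network + 1
Last usable = broadcast - 1
Range: 100.98.100.1 to 100.98.100.254


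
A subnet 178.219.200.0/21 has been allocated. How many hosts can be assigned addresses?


Host bits = 32 - 21 = 11
Total addresses = 2^11 = 2048
Usable = total - 2 (network and broadcast)
Usable hosts: 2046


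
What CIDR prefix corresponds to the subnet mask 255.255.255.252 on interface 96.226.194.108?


Binary: 11111111.11111111.11111111.11111100
Count leading 1s
Prefix: /30


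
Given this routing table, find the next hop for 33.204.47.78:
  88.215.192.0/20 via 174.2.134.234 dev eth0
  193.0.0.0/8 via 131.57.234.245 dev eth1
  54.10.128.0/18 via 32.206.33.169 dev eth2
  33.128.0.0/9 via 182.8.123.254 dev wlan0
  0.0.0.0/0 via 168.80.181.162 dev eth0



Longest prefix match for 33.204.47.78:
  /20 88.215.192.0: no
  /8 193.0.0.0: no
  /18 54.10.128.0: no
  /9 33.128.0.0: MATCH
  /0 0.0.0.0: MATCH
Selected: next-hop 182.8.123.254 via wlan0 (matched /9)


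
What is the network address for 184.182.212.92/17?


IP:   10111000.10110110.11010100.01011100
Mask: 11111111.11111111.10000000.00000000
AND operation:
Net:  10111000.10110110.10000000.00000000
Network: 184.182.128.0/17


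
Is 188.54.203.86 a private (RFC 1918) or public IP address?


RFC 1918 private ranges:
  10.0.0.0/8 (10.0.0.0 - 10.255.255.255)
  172.16.0.0/12 (172.16.0.0 - 172.31.255.255)
  192.168.0.0/16 (192.168.0.0 - 192.168.255.255)
Public (not in any RFC 1918 range)


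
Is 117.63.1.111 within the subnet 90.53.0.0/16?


Subnet network: 90.53.0.0
Test IP AND mask: 117.63.0.0
No, 117.63.1.111 is not in 90.53.0.0/16


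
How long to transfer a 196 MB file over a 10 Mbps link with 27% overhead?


Effective throughput = 10 * (1 - 27/100) = 7.3 Mbps
File size in Mb = 196 * 8 = 1568 Mb
Time = 1568 / 7.3
Time = 214.7945 seconds


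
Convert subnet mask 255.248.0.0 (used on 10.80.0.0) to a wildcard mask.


Subnet mask: 255.248.0.0
Wildcard = 255.255.255.255 - subnet mask
255 - 255 = 0
255 - 248 = 7
255 - 0 = 255
255 - 0 = 255
Wildcard: 0.7.255.255


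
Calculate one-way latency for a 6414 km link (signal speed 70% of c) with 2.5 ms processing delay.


Speed = 0.7 * 3e5 km/s = 210000 km/s
Propagation delay = 6414 / 210000 = 0.0305 s = 30.5429 ms
Processing delay = 2.5 ms
Total one-way latency = 33.0429 ms


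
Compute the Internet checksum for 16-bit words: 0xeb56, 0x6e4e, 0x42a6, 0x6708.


Sum all words (with carry folding):
+ 0xeb56 = 0xeb56
+ 0x6e4e = 0x59a5
+ 0x42a6 = 0x9c4b
+ 0x6708 = 0x0354
One's complement: ~0x0354
Checksum = 0xfcab


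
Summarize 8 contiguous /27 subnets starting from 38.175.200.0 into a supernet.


Original prefix: /27
Number of subnets: 8 = 2^3
New prefix = 27 - 3 = 24
Supernet: 38.175.200.0/24


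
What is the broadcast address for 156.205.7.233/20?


Network: 156.205.0.0/20
Host bits = 12
Set all host bits to 1:
Broadcast: 156.205.15.255


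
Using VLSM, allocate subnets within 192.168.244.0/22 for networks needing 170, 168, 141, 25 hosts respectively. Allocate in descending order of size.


170 hosts -> /24 (254 usable): 192.168.244.0/24
168 hosts -> /24 (254 usable): 192.168.245.0/24
141 hosts -> /24 (254 usable): 192.168.246.0/24
25 hosts -> /27 (30 usable): 192.168.247.0/27
Allocation: 192.168.244.0/24 (170 hosts, 254 usable); 192.168.245.0/24 (168 hosts, 254 usable); 192.168.246.0/24 (141 hosts, 254 usable); 192.168.247.0/27 (25 hosts, 30 usable)


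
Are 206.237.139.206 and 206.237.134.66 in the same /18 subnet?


Mask: 255.255.192.0
206.237.139.206 AND mask = 206.237.128.0
206.237.134.66 AND mask = 206.237.128.0
Yes, same subnet (206.237.128.0)


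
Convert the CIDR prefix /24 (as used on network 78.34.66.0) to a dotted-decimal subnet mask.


/24 means 24 network bits, 8 host bits
Binary: 11111111111111111111111100000000
Mask: 255.255.255.0


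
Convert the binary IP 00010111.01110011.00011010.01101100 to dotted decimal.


00010111 = 23
01110011 = 115
00011010 = 26
01101100 = 108
IP: 23.115.26.108


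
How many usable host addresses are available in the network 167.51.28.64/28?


Host bits = 32 - 28 = 4
Total addresses = 2^4 = 16
Usable = total - 2 (network and broadcast)
Usable hosts: 14


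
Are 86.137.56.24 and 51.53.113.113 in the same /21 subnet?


Mask: 255.255.248.0
86.137.56.24 AND mask = 86.137.56.0
51.53.113.113 AND mask = 51.53.112.0
No, different subnets (86.137.56.0 vs 51.53.112.0)


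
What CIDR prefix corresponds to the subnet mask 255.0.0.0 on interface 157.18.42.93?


Binary: 11111111.00000000.00000000.00000000
Count leading 1s
Prefix: /8


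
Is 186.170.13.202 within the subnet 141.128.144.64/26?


Subnet network: 141.128.144.64
Test IP AND mask: 186.170.13.192
No, 186.170.13.202 is not in 141.128.144.64/26


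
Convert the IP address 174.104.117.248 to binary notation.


174 = 10101110
104 = 01101000
117 = 01110101
248 = 11111000
Binary: 10101110.01101000.01110101.11111000


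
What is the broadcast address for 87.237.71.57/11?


Network: 87.224.0.0/11
Host bits = 21
Set all host bits to 1:
Broadcast: 87.255.255.255


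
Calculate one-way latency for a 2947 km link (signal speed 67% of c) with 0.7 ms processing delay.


Speed = 0.67 * 3e5 km/s = 201000 km/s
Propagation delay = 2947 / 201000 = 0.0147 s = 14.6617 ms
Processing delay = 0.7 ms
Total one-way latency = 15.3617 ms


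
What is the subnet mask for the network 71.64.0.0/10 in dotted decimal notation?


/10 means 10 network bits, 22 host bits
Binary: 11111111110000000000000000000000
Mask: 255.192.0.0


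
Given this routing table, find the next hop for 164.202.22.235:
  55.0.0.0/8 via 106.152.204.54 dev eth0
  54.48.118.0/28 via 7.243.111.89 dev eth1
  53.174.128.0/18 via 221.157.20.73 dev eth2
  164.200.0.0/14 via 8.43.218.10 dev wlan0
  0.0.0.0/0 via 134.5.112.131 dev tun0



Longest prefix match for 164.202.22.235:
  /8 55.0.0.0: no
  /28 54.48.118.0: no
  /18 53.174.128.0: no
  /14 164.200.0.0: MATCH
  /0 0.0.0.0: MATCH
Selected: next-hop 8.43.218.10 via wlan0 (matched /14)


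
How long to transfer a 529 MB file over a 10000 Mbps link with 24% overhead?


Effective throughput = 10000 * (1 - 24/100) = 7600 Mbps
File size in Mb = 529 * 8 = 4232 Mb
Time = 4232 / 7600
Time = 0.5568 seconds


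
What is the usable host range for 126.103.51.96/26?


Network: 126.103.51.64
Broadcast: 126.103.51.127
First usable = network + 1
Last usable = broadcast - 1
Range: 126.103.51.65 to 126.103.51.126


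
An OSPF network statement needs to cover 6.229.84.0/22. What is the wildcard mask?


Subnet mask: 255.255.252.0
Wildcard = 255.255.255.255 - subnet mask
255 - 255 = 0
255 - 255 = 0
255 - 252 = 3
255 - 0 = 255
Wildcard: 0.0.3.255


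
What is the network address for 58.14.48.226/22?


IP:   00111010.00001110.00110000.11100010
Mask: 11111111.11111111.11111100.00000000
AND operation:
Net:  00111010.00001110.00110000.00000000
Network: 58.14.48.0/22


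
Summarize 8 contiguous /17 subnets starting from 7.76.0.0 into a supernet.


Original prefix: /17
Number of subnets: 8 = 2^3
New prefix = 17 - 3 = 14
Supernet: 7.76.0.0/14


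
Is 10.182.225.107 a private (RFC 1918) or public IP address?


RFC 1918 private ranges:
  10.0.0.0/8 (10.0.0.0 - 10.255.255.255)
  172.16.0.0/12 (172.16.0.0 - 172.31.255.255)
  192.168.0.0/16 (192.168.0.0 - 192.168.255.255)
Private (in 10.0.0.0/8)


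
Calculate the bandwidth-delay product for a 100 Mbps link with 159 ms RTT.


BDP = bandwidth * RTT
= 100 Mbps * 159 ms
= 100 * 1e6 * 159 / 1000 bits
= 15900000 bits
= 1987500 bytes
= 1940.918 KB
BDP = 15900000 bits (1987500 bytes)


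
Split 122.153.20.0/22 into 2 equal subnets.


New prefix = 22 + 1 = 23
Each subnet has 512 addresses
  122.153.20.0/23
  122.153.22.0/23
Subnets: 122.153.20.0/23, 122.153.22.0/23


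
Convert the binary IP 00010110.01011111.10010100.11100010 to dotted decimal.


00010110 = 22
01011111 = 95
10010100 = 148
11100010 = 226
IP: 22.95.148.226


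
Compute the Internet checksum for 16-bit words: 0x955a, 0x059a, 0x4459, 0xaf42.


Sum all words (with carry folding):
+ 0x955a = 0x955a
+ 0x059a = 0x9af4
+ 0x4459 = 0xdf4d
+ 0xaf42 = 0x8e90
One's complement: ~0x8e90
Checksum = 0x716f


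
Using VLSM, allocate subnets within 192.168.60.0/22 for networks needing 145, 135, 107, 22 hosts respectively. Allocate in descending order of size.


145 hosts -> /24 (254 usable): 192.168.60.0/24
135 hosts -> /24 (254 usable): 192.168.61.0/24
107 hosts -> /25 (126 usable): 192.168.62.0/25
22 hosts -> /27 (30 usable): 192.168.62.128/27
Allocation: 192.168.60.0/24 (145 hosts, 254 usable); 192.168.61.0/24 (135 hosts, 254 usable); 192.168.62.0/25 (107 hosts, 126 usable); 192.168.62.128/27 (22 hosts, 30 usable)


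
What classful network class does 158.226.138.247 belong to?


First octet: 158
Binary: 10011110
10xxxxxx -> Class B (128-191)
Class B, default mask 255.255.0.0 (/16)


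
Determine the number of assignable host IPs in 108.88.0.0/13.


Host bits = 32 - 13 = 19
Total addresses = 2^19 = 524288
Usable = total - 2 (network and broadcast)
Usable hosts: 524286


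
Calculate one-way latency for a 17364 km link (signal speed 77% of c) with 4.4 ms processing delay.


Speed = 0.77 * 3e5 km/s = 231000 km/s
Propagation delay = 17364 / 231000 = 0.0752 s = 75.1688 ms
Processing delay = 4.4 ms
Total one-way latency = 79.5688 ms


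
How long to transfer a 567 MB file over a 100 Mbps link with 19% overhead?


Effective throughput = 100 * (1 - 19/100) = 81 Mbps
File size in Mb = 567 * 8 = 4536 Mb
Time = 4536 / 81
Time = 56 seconds


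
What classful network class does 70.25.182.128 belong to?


First octet: 70
Binary: 01000110
0xxxxxxx -> Class A (1-126)
Class A, default mask 255.0.0.0 (/8)


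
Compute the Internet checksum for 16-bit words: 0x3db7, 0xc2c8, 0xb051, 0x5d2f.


Sum all words (with carry folding):
+ 0x3db7 = 0x3db7
+ 0xc2c8 = 0x0080
+ 0xb051 = 0xb0d1
+ 0x5d2f = 0x0e01
One's complement: ~0x0e01
Checksum = 0xf1fe


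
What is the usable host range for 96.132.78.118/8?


Network: 96.0.0.0
Broadcast: 96.255.255.255
First usable = network + 1
Last usable = broadcast - 1
Range: 96.0.0.1 to 96.255.255.254


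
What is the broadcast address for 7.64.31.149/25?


Network: 7.64.31.128/25
Host bits = 7
Set all host bits to 1:
Broadcast: 7.64.31.255


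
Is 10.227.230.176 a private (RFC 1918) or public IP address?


RFC 1918 private ranges:
  10.0.0.0/8 (10.0.0.0 - 10.255.255.255)
  172.16.0.0/12 (172.16.0.0 - 172.31.255.255)
  192.168.0.0/16 (192.168.0.0 - 192.168.255.255)
Private (in 10.0.0.0/8)


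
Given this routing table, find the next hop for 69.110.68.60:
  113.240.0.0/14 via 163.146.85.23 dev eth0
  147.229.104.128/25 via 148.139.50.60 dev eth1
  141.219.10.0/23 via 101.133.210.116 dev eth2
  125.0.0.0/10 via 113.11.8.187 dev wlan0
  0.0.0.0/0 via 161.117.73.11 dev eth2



Longest prefix match for 69.110.68.60:
  /14 113.240.0.0: no
  /25 147.229.104.128: no
  /23 141.219.10.0: no
  /10 125.0.0.0: no
  /0 0.0.0.0: MATCH
Selected: next-hop 161.117.73.11 via eth2 (matched /0)


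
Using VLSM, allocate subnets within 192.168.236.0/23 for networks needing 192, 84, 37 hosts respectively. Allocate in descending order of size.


192 hosts -> /24 (254 usable): 192.168.236.0/24
84 hosts -> /25 (126 usable): 192.168.237.0/25
37 hosts -> /26 (62 usable): 192.168.237.128/26
Allocation: 192.168.236.0/24 (192 hosts, 254 usable); 192.168.237.0/25 (84 hosts, 126 usable); 192.168.237.128/26 (37 hosts, 62 usable)


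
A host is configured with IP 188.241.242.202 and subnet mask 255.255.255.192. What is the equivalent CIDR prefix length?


Binary: 11111111.11111111.11111111.11000000
Count leading 1s
Prefix: /26


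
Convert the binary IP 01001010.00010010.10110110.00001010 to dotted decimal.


01001010 = 74
00010010 = 18
10110110 = 182
00001010 = 10
IP: 74.18.182.10


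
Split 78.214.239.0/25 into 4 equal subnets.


New prefix = 25 + 2 = 27
Each subnet has 32 addresses
  78.214.239.0/27
  78.214.239.32/27
  78.214.239.64/27
  78.214.239.96/27
Subnets: 78.214.239.0/27, 78.214.239.32/27, 78.214.239.64/27, 78.214.239.96/27


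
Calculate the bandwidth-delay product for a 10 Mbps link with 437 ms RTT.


BDP = bandwidth * RTT
= 10 Mbps * 437 ms
= 10 * 1e6 * 437 / 1000 bits
= 4370000 bits
= 546250 bytes
= 533.4473 KB
BDP = 4370000 bits (546250 bytes)


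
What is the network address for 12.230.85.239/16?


IP:   00001100.11100110.01010101.11101111
Mask: 11111111.11111111.00000000.00000000
AND operation:
Net:  00001100.11100110.00000000.00000000
Network: 12.230.0.0/16


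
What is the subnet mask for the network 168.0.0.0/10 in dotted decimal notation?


/10 means 10 network bits, 22 host bits
Binary: 11111111110000000000000000000000
Mask: 255.192.0.0


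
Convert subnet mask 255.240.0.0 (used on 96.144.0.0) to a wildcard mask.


Subnet mask: 255.240.0.0
Wildcard = 255.255.255.255 - subnet mask
255 - 255 = 0
255 - 240 = 15
255 - 0 = 255
255 - 0 = 255
Wildcard: 0.15.255.255


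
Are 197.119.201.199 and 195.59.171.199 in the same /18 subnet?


Mask: 255.255.192.0
197.119.201.199 AND mask = 197.119.192.0
195.59.171.199 AND mask = 195.59.128.0
No, different subnets (197.119.192.0 vs 195.59.128.0)


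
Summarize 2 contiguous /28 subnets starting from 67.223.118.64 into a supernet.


Original prefix: /28
Number of subnets: 2 = 2^1
New prefix = 28 - 1 = 27
Supernet: 67.223.118.64/27


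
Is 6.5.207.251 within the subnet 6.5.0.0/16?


Subnet network: 6.5.0.0
Test IP AND mask: 6.5.0.0
Yes, 6.5.207.251 is in 6.5.0.0/16


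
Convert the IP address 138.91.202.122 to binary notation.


138 = 10001010
91 = 01011011
202 = 11001010
122 = 01111010
Binary: 10001010.01011011.11001010.01111010


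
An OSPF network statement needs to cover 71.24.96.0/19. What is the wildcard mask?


Subnet mask: 255.255.224.0
Wildcard = 255.255.255.255 - subnet mask
255 - 255 = 0
255 - 255 = 0
255 - 224 = 31
255 - 0 = 255
Wildcard: 0.0.31.255


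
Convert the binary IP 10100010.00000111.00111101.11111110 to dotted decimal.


10100010 = 162
00000111 = 7
00111101 = 61
11111110 = 254
IP: 162.7.61.254


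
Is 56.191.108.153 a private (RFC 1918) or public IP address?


RFC 1918 private ranges:
  10.0.0.0/8 (10.0.0.0 - 10.255.255.255)
  172.16.0.0/12 (172.16.0.0 - 172.31.255.255)
  192.168.0.0/16 (192.168.0.0 - 192.168.255.255)
Public (not in any RFC 1918 range)


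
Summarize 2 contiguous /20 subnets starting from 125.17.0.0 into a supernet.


Original prefix: /20
Number of subnets: 2 = 2^1
New prefix = 20 - 1 = 19
Supernet: 125.17.0.0/19


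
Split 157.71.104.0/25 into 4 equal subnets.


New prefix = 25 + 2 = 27
Each subnet has 32 addresses
  157.71.104.0/27
  157.71.104.32/27
  157.71.104.64/27
  157.71.104.96/27
Subnets: 157.71.104.0/27, 157.71.104.32/27, 157.71.104.64/27, 157.71.104.96/27
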